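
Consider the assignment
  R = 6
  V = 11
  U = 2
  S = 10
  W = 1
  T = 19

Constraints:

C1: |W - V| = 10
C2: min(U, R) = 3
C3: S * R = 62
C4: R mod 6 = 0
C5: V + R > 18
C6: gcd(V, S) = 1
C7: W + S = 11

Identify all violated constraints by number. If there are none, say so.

Constraints 2, 3, and 5 do not hold.

C1: |1 - 11| = 10 — holds.
C2: min(2, 6) = 2, not 3 — does not hold.
C3: S * R = 10 * 6 = 60, not 62 — does not hold.
C4: 6 mod 6 = 0 — holds.
C5: V + R = 11 + 6 = 17; 17 ≤ 18, bound 18 not met — does not hold.
C6: gcd(11, 10) = 1 — holds.
C7: W + S = 1 + 10 = 11 — holds.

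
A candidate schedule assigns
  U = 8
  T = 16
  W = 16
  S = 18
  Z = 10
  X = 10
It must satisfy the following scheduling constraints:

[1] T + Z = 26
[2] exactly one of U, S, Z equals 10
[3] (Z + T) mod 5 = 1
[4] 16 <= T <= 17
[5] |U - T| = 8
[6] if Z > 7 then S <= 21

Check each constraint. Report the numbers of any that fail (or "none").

[1] T + Z = 16 + 10 = 26  ✓
[2] U=8, S=18, Z=10; 1 of them equals 10  ✓
[3] Z + T = 26; 26 mod 5 = 1  ✓
[4] T = 16 lies in [16, 17]  ✓
[5] |8 - 16| = 8  ✓
[6] Z = 10 > 7, so we need S ≤ 21; S = 18 ≤ 21  ✓

All constraints are satisfied.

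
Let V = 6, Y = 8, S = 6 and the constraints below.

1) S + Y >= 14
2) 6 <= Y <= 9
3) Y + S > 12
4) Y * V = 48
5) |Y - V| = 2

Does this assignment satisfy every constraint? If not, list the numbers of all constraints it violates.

1) S + Y = 6 + 8 = 14; 14 ≥ 14 — holds.
2) Y = 8 lies in [6, 9] — holds.
3) Y + S = 8 + 6 = 14; 14 > 12 — holds.
4) Y * V = 8 * 6 = 48 — holds.
5) |8 - 6| = 2 — holds.

None — every constraint holds.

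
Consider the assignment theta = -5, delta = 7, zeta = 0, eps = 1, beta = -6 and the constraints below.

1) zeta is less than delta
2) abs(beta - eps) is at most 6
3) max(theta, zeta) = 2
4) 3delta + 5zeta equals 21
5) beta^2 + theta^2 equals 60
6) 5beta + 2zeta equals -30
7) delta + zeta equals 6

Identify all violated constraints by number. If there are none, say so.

Constraints 2, 3, 5, and 7 do not hold.

1) zeta = 0, delta = 7; 0 < 7  ✓
2) abs(-6 - 1) = 7; 7 > 6, exceeds bound 6  ✗
3) max(-5, 0) = 0, not 2  ✗
4) 3delta + 5zeta = 3(7) + 5(0) = 21  ✓
5) beta^2 + theta^2 = (-6)^2 + (-5)^2 = 36 + 25 = 61, not 60  ✗
6) 5beta + 2zeta = 5(-6) + 2(0) = -30  ✓
7) delta + zeta = 7 + 0 = 7, not 6  ✗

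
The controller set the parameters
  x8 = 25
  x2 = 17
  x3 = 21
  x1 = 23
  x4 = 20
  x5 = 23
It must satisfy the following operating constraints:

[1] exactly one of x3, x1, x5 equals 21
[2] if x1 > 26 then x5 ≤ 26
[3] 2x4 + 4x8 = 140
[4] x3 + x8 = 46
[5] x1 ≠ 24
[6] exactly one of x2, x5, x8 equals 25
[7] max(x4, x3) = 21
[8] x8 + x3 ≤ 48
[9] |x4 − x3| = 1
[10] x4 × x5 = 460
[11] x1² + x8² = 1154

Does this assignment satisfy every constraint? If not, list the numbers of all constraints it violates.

[1] x3=21, x1=23, x5=23; 1 of them equals 21 — satisfied.
[2] x1 = 23, not > 26; antecedent false, conditional vacuously true — satisfied.
[3] 2x4 + 4x8 = 2(20) + 4(25) = 140 — satisfied.
[4] x3 + x8 = 21 + 25 = 46 — satisfied.
[5] x1 = 23, and 23 ≠ 24 — satisfied.
[6] x2=17, x5=23, x8=25; 1 of them equals 25 — satisfied.
[7] max(20, 21) = 21 — satisfied.
[8] x8 + x3 = 25 + 21 = 46; 46 ≤ 48 — satisfied.
[9] |20 − 21| = 1 — satisfied.
[10] x4 × x5 = 20 × 23 = 460 — satisfied.
[11] x1² + x8² = 23² + 25² = 529 + 625 = 1154 — satisfied.

All constraints are satisfied.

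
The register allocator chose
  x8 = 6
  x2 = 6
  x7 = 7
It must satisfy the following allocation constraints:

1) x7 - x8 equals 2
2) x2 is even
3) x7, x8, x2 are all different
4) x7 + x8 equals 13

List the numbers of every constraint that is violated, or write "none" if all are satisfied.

The assignment fails constraints 1 and 3.

1) x7 - x8 = 7 - 6 = 1, not 2 — fails.
2) x2 = 6 is even — holds.
3) x8 = x2 = 6, not all different — fails.
4) x7 + x8 = 7 + 6 = 13 — holds.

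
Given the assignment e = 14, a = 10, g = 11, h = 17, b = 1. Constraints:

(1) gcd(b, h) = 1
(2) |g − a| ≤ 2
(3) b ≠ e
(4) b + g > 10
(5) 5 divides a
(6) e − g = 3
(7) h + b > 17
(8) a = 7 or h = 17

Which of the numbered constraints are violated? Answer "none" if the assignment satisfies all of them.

Yes — all constraints hold.

(1) gcd(1, 17) = 1 — holds.
(2) |11 − 10| = 1; 1 ≤ 2 — holds.
(3) b = 1, e = 14; distinct — holds.
(4) b + g = 1 + 11 = 12; 12 > 10 — holds.
(5) 10 / 5 = 2, so 5 divides 10 — holds.
(6) e − g = 14 − 11 = 3 — holds.
(7) h + b = 17 + 1 = 18; 18 > 17 — holds.
(8) a = 10 ≠ 7, but h = 17 = 17 (second disjunct) — holds.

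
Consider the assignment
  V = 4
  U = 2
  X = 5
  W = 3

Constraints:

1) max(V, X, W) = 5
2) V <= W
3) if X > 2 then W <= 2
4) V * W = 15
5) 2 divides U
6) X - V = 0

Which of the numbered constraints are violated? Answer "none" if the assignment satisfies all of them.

Violated: 2, 3, 4, 6.

1) max(4, 5, 3) = 5 — holds.
2) V = 4, W = 3; 4 > 3 (want ≤) — does not hold.
3) X = 5 > 2, so we need W ≤ 2; but W = 3 > 2 — does not hold.
4) V * W = 4 * 3 = 12, not 15 — does not hold.
5) 2 / 2 = 1, so 2 divides 2 — holds.
6) X - V = 5 - 4 = 1, not 0 — does not hold.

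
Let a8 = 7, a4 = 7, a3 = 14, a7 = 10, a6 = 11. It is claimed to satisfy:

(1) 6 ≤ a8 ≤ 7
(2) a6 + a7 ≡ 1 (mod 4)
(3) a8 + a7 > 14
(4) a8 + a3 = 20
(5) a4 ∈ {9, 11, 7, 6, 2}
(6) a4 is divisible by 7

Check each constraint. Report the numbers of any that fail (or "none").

(1) a8 = 7 lies in [6, 7] — holds.
(2) a6 + a7 = 21; 21 mod 4 = 1 — holds.
(3) a8 + a7 = 7 + 10 = 17; 17 > 14 — holds.
(4) a8 + a3 = 7 + 14 = 21, not 20 — fails.
(5) a4 = 7 is in {9, 11, 7, 6, 2} — holds.
(6) 7 / 7 = 1, so 7 divides 7 — holds.

Violated: 4.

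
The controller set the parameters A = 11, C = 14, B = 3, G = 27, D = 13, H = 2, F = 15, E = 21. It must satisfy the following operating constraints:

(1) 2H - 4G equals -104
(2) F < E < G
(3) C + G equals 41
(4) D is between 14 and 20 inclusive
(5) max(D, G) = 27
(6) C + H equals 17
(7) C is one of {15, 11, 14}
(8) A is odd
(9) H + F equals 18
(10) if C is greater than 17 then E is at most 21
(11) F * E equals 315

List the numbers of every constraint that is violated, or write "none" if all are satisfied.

Constraints 4, 6, and 9 do not hold.

(1) 2H - 4G = 2(2) - 4(27) = -104  OK
(2) values 15 < 21 < 27  OK
(3) C + G = 14 + 27 = 41  OK
(4) D = 13 is outside [14, 20]  FAIL
(5) max(13, 27) = 27  OK
(6) C + H = 14 + 2 = 16, not 17  FAIL
(7) C = 14 is in {15, 11, 14}  OK
(8) A = 11 is odd  OK
(9) H + F = 2 + 15 = 17, not 18  FAIL
(10) C = 14, not > 17; antecedent false, conditional vacuously true  OK
(11) F * E = 15 * 21 = 315  OK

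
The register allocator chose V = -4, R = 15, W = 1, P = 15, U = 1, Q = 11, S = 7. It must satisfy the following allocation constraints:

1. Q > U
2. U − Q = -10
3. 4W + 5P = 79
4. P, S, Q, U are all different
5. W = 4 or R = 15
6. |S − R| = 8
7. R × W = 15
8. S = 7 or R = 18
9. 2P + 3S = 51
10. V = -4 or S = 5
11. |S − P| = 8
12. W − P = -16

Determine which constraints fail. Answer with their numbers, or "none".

Violated: 12.

1. Q = 11, U = 1; 11 > 1  yes
2. U − Q = 1 − 11 = -10  yes
3. 4W + 5P = 4(1) + 5(15) = 79  yes
4. values 15, 7, 11, 1 are pairwise distinct  yes
5. W = 1 ≠ 4, but R = 15 = 15 (second disjunct)  yes
6. |7 − 15| = 8  yes
7. R × W = 15 × 1 = 15  yes
8. S = 7 = 7 (first disjunct)  yes
9. 2P + 3S = 2(15) + 3(7) = 51  yes
10. V = -4 = -4 (first disjunct)  yes
11. |7 − 15| = 8  yes
12. W − P = 1 − 15 = -14, not -16  no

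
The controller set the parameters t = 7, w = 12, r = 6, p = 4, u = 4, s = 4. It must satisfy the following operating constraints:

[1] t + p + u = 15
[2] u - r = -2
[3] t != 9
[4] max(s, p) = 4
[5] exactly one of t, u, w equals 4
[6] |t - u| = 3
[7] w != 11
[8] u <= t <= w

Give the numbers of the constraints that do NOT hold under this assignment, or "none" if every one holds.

[1] t + p + u = 7 + 4 + 4 = 15 — OK.
[2] u - r = 4 - 6 = -2 — OK.
[3] t = 7, and 7 ≠ 9 — OK.
[4] max(4, 4) = 4 — OK.
[5] t=7, u=4, w=12; 1 of them equals 4 — OK.
[6] |7 - 4| = 3 — OK.
[7] w = 12, and 12 ≠ 11 — OK.
[8] values 4 <= 7 <= 12 — OK.

No violations.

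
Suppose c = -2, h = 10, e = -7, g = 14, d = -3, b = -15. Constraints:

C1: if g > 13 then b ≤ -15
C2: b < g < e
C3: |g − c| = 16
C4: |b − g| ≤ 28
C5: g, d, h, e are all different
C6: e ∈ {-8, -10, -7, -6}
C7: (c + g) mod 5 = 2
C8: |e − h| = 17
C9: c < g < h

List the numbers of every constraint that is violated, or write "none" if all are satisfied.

No — constraints 2, 4, and 9 are not satisfied.

C1: g = 14 > 13, so we need b ≤ -15; b = -15 ≤ -15  ✔
C2: values -15, 14, -7; g = 14 is not < e = -7  ✘
C3: |14 − (-2)| = 16  ✔
C4: |-15 − 14| = 29; 29 > 28, exceeds bound 28  ✘
C5: values 14, -3, 10, -7 are pairwise distinct  ✔
C6: e = -7 is in {-8, -10, -7, -6}  ✔
C7: c + g = 12; 12 mod 5 = 2  ✔
C8: |-7 − 10| = 17  ✔
C9: values -2, 14, 10; g = 14 is not < h = 10  ✘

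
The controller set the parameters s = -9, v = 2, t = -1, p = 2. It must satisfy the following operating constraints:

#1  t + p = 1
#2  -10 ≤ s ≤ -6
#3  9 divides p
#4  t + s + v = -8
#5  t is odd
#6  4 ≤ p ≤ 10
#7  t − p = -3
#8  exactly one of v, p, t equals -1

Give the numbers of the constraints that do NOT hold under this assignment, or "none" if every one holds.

#1 t + p = -1 + 2 = 1 — holds.
#2 s = -9 lies in [-10, -6] — holds.
#3 2 = 9×0 + 2, so 9 does not divide 2 — does not hold.
#4 t + s + v = -1 + (-9) + 2 = -8 — holds.
#5 t = -1 is odd — holds.
#6 p = 2 is outside [4, 10] — does not hold.
#7 t − p = -1 − 2 = -3 — holds.
#8 v=2, p=2, t=-1; 1 of them equals -1 — holds.

Constraints 3 and 6 are violated.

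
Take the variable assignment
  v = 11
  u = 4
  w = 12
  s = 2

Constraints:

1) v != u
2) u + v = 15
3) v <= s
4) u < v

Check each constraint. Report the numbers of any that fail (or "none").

Constraint 3 is violated.

1) v = 11, u = 4; distinct  true
2) u + v = 4 + 11 = 15  true
3) v = 11, s = 2; 11 > 2 (want ≤)  false
4) u = 4, v = 11; 4 < 11  true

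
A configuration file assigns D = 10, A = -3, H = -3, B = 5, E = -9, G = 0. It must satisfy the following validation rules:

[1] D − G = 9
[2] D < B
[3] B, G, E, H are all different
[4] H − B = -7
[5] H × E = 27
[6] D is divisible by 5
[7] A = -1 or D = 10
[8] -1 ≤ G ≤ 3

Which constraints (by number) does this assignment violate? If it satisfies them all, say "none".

Constraints 1, 2, 4 are violated.

[1] D − G = 10 − 0 = 10, not 9 — violated.
[2] D = 10, B = 5; 10 ≥ 5 (want <) — violated.
[3] values 5, 0, -9, -3 are pairwise distinct — satisfied.
[4] H − B = -3 − 5 = -8, not -7 — violated.
[5] H × E = -3 × (-9) = 27 — satisfied.
[6] 10 / 5 = 2, so 5 divides 10 — satisfied.
[7] A = -3 ≠ -1, but D = 10 = 10 (second disjunct) — satisfied.
[8] G = 0 lies in [-1, 3] — satisfied.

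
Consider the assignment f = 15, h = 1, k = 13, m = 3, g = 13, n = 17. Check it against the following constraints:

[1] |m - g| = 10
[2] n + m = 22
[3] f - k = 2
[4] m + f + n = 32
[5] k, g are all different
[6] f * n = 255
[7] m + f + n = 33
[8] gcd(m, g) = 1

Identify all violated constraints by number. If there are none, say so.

[1] |3 - 13| = 10 — holds.
[2] n + m = 17 + 3 = 20, not 22 — fails.
[3] f - k = 15 - 13 = 2 — holds.
[4] m + f + n = 3 + 15 + 17 = 35, not 32 — fails.
[5] k = g = 13, not all different — fails.
[6] f * n = 15 * 17 = 255 — holds.
[7] m + f + n = 3 + 15 + 17 = 35, not 33 — fails.
[8] gcd(3, 13) = 1 — holds.

No — constraints 2, 4, 5, 7 are not satisfied.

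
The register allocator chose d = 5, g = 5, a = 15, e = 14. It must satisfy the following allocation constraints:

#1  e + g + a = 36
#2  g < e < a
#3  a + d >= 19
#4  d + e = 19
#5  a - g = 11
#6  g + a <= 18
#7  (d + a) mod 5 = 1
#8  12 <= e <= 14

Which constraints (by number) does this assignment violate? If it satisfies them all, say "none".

#1 e + g + a = 14 + 5 + 15 = 34, not 36 — violated.
#2 values 5 < 14 < 15 — OK.
#3 a + d = 15 + 5 = 20; 20 ≥ 19 — OK.
#4 d + e = 5 + 14 = 19 — OK.
#5 a - g = 15 - 5 = 10, not 11 — violated.
#6 g + a = 5 + 15 = 20; 20 > 18, bound 18 not met — violated.
#7 d + a = 20; 20 mod 5 = 0, not 1 — violated.
#8 e = 14 lies in [12, 14] — OK.

Constraints 1, 5, 6, and 7 are violated.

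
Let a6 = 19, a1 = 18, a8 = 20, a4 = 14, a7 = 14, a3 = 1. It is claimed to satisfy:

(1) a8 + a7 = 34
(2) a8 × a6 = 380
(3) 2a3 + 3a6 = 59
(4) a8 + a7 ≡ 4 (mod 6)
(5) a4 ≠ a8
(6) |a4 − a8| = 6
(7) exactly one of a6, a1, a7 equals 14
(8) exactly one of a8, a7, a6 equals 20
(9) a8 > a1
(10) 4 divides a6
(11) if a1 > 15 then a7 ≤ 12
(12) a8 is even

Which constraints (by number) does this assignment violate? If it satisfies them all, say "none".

(1) a8 + a7 = 20 + 14 = 34 — holds.
(2) a8 × a6 = 20 × 19 = 380 — holds.
(3) 2a3 + 3a6 = 2(1) + 3(19) = 59 — holds.
(4) a8 + a7 = 34; 34 mod 6 = 4 — holds.
(5) a4 = 14, a8 = 20; distinct — holds.
(6) |14 − 20| = 6 — holds.
(7) a6=19, a1=18, a7=14; 1 of them equals 14 — holds.
(8) a8=20, a7=14, a6=19; 1 of them equals 20 — holds.
(9) a8 = 20, a1 = 18; 20 > 18 — holds.
(10) 19 = 4×4 + 3, so 4 does not divide 19 — fails.
(11) a1 = 18 > 15, so we need a7 ≤ 12; but a7 = 14 > 12 — fails.
(12) a8 = 20 is even — holds.

The assignment fails constraints 10, 11.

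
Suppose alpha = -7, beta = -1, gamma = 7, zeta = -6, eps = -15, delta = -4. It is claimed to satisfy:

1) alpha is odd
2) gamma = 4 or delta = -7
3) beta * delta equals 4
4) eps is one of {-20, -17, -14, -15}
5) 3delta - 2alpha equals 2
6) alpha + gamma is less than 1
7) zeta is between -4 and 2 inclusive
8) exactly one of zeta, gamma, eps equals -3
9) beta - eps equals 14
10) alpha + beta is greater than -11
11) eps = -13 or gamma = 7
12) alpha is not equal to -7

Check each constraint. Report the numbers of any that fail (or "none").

1) alpha = -7 is odd — OK.
2) gamma = 7 ≠ 4 and delta = -4 ≠ -7; both disjuncts false — violated.
3) beta * delta = -1 * (-4) = 4 — OK.
4) eps = -15 is in {-20, -17, -14, -15} — OK.
5) 3delta - 2alpha = 3(-4) - 2(-7) = 2 — OK.
6) alpha + gamma = -7 + 7 = 0; 0 < 1 — OK.
7) zeta = -6 is outside [-4, 2] — violated.
8) zeta=-6, gamma=7, eps=-15; 0 of them equal -3, not exactly one — violated.
9) beta - eps = -1 - (-15) = 14 — OK.
10) alpha + beta = -7 + (-1) = -8; -8 > -11 — OK.
11) eps = -15 ≠ -13, but gamma = 7 = 7 (second disjunct) — OK.
12) alpha = -7, but -7 is required to differ — violated.

The assignment fails constraints 2, 7, 8, and 12.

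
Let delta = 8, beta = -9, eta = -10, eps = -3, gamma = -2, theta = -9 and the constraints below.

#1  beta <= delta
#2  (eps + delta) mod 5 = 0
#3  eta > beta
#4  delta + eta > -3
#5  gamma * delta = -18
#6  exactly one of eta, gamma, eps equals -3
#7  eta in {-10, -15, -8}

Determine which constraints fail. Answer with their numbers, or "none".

#1 beta = -9, delta = 8; -9 ≤ 8 — holds.
#2 eps + delta = 5; 5 mod 5 = 0 — holds.
#3 eta = -10, beta = -9; -10 ≤ -9 (want >) — fails.
#4 delta + eta = 8 + (-10) = -2; -2 > -3 — holds.
#5 gamma * delta = -2 * 8 = -16, not -18 — fails.
#6 eta=-10, gamma=-2, eps=-3; 1 of them equals -3 — holds.
#7 eta = -10 is in {-10, -15, -8} — holds.

No — constraints 3, 5 are not satisfied.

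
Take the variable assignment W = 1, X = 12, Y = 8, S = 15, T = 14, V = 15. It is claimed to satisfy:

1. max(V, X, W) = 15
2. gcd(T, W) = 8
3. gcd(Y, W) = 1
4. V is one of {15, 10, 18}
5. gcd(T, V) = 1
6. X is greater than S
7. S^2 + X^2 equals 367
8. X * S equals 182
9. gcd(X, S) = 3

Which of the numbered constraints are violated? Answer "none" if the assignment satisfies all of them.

1. max(15, 12, 1) = 15  ✓
2. gcd(14, 1) = 1, not 8  ✗
3. gcd(8, 1) = 1  ✓
4. V = 15 is in {15, 10, 18}  ✓
5. gcd(14, 15) = 1  ✓
6. X = 12, S = 15; 12 ≤ 15 (want >)  ✗
7. S^2 + X^2 = 15^2 + 12^2 = 225 + 144 = 369, not 367  ✗
8. X * S = 12 * 15 = 180, not 182  ✗
9. gcd(12, 15) = 3  ✓

Violated: 2, 6, 7, 8.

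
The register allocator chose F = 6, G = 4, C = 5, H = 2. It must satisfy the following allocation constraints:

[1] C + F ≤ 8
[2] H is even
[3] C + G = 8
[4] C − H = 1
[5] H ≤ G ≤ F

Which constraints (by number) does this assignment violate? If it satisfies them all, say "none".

[1] C + F = 5 + 6 = 11; 11 > 8, bound 8 not met  FAIL
[2] H = 2 is even  OK
[3] C + G = 5 + 4 = 9, not 8  FAIL
[4] C − H = 5 − 2 = 3, not 1  FAIL
[5] values 2 ≤ 4 ≤ 6  OK

Violated: 1, 3, 4.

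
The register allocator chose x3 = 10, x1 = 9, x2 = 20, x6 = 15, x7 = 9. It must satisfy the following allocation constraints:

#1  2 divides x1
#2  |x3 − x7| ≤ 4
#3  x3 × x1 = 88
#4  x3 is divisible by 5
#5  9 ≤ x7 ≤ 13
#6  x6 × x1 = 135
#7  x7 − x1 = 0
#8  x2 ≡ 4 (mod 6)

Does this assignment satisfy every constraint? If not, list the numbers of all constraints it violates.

#1 9 = 2×4 + 1, so 2 does not divide 9 — violated.
#2 |10 − 9| = 1; 1 ≤ 4 — satisfied.
#3 x3 × x1 = 10 × 9 = 90, not 88 — violated.
#4 10 / 5 = 2, so 5 divides 10 — satisfied.
#5 x7 = 9 lies in [9, 13] — satisfied.
#6 x6 × x1 = 15 × 9 = 135 — satisfied.
#7 x7 − x1 = 9 − 9 = 0 — satisfied.
#8 20 mod 6 = 2, not 4 — violated.

Violated: 1, 3, 8.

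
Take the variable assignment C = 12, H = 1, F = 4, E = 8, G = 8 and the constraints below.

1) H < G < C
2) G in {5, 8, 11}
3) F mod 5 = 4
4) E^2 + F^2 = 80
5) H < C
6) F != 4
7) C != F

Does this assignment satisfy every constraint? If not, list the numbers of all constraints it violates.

1) values 1 < 8 < 12  OK
2) G = 8 is in {5, 8, 11}  OK
3) 4 mod 5 = 4  OK
4) E^2 + F^2 = 8^2 + 4^2 = 64 + 16 = 80  OK
5) H = 1, C = 12; 1 < 12  OK
6) F = 4, but 4 is required to differ  FAIL
7) C = 12, F = 4; distinct  OK

Violated: 6.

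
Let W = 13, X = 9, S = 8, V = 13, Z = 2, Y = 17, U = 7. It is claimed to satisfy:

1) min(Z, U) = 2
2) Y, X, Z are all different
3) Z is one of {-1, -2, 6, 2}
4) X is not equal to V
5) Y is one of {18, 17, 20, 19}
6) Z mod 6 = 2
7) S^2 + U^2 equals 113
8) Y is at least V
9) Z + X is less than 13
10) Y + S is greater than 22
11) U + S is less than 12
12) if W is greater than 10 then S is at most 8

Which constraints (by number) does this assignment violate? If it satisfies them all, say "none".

1) min(2, 7) = 2 — holds.
2) values 17, 9, 2 are pairwise distinct — holds.
3) Z = 2 is in {-1, -2, 6, 2} — holds.
4) X = 9, V = 13; distinct — holds.
5) Y = 17 is in {18, 17, 20, 19} — holds.
6) 2 mod 6 = 2 — holds.
7) S^2 + U^2 = 8^2 + 7^2 = 64 + 49 = 113 — holds.
8) Y = 17, V = 13; 17 ≥ 13 — holds.
9) Z + X = 2 + 9 = 11; 11 < 13 — holds.
10) Y + S = 17 + 8 = 25; 25 > 22 — holds.
11) U + S = 7 + 8 = 15; 15 ≥ 12, bound 12 not met — fails.
12) W = 13 > 10, so we need S ≤ 8; S = 8 ≤ 8 — holds.

Violated: 11.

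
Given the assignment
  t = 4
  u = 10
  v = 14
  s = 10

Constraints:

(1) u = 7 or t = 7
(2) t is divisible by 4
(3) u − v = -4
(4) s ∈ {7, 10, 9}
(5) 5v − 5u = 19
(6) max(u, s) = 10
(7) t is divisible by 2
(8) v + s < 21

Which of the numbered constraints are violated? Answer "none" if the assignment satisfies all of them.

No — constraints 1, 5, and 8 are not satisfied.

(1) u = 10 ≠ 7 and t = 4 ≠ 7; both disjuncts false  FAIL
(2) 4 / 4 = 1, so 4 divides 4  OK
(3) u − v = 10 − 14 = -4  OK
(4) s = 10 is in {7, 10, 9}  OK
(5) 5v − 5u = 5(14) − 5(10) = 20, not 19  FAIL
(6) max(10, 10) = 10  OK
(7) 4 / 2 = 2, so 2 divides 4  OK
(8) v + s = 14 + 10 = 24; 24 ≥ 21, bound 21 not met  FAIL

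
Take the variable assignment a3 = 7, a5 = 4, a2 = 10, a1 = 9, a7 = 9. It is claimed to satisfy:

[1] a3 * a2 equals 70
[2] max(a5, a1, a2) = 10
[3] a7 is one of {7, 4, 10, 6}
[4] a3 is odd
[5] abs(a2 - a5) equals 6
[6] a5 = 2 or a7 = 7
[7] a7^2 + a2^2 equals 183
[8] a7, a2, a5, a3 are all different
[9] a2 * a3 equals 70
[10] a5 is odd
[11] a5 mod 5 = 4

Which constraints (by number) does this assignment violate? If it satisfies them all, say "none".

No — constraints 3, 6, 7, 10 are not satisfied.

[1] a3 * a2 = 7 * 10 = 70  ✔
[2] max(4, 9, 10) = 10  ✔
[3] a7 = 9 is not in {7, 4, 10, 6}  ✘
[4] a3 = 7 is odd  ✔
[5] abs(10 - 4) = 6  ✔
[6] a5 = 4 ≠ 2 and a7 = 9 ≠ 7; both disjuncts false  ✘
[7] a7^2 + a2^2 = 9^2 + 10^2 = 81 + 100 = 181, not 183  ✘
[8] values 9, 10, 4, 7 are pairwise distinct  ✔
[9] a2 * a3 = 10 * 7 = 70  ✔
[10] a5 = 4 is even  ✘
[11] 4 mod 5 = 4  ✔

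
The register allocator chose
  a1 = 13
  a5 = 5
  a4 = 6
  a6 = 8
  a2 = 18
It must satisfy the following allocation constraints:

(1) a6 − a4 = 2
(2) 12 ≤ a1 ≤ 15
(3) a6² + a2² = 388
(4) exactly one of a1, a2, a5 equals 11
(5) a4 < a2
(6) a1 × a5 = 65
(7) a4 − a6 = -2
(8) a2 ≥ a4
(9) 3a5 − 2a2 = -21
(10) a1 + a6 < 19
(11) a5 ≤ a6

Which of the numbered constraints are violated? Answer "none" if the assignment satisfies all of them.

(1) a6 − a4 = 8 − 6 = 2  ✔
(2) a1 = 13 lies in [12, 15]  ✔
(3) a6² + a2² = 8² + 18² = 64 + 324 = 388  ✔
(4) a1=13, a2=18, a5=5; 0 of them equal 11, not exactly one  ✘
(5) a4 = 6, a2 = 18; 6 < 18  ✔
(6) a1 × a5 = 13 × 5 = 65  ✔
(7) a4 − a6 = 6 − 8 = -2  ✔
(8) a2 = 18, a4 = 6; 18 ≥ 6  ✔
(9) 3a5 − 2a2 = 3(5) − 2(18) = -21  ✔
(10) a1 + a6 = 13 + 8 = 21; 21 ≥ 19, bound 19 not met  ✘
(11) a5 = 5, a6 = 8; 5 ≤ 8  ✔

Violated: 4 and 10.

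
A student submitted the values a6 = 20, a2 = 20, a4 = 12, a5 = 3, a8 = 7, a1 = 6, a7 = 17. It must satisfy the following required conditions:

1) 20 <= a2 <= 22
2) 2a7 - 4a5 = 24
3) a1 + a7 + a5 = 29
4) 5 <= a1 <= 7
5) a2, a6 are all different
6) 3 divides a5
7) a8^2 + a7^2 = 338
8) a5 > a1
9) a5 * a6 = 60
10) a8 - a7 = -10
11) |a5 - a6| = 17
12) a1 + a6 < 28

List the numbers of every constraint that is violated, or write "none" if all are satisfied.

The assignment fails constraints 2, 3, 5, and 8.

1) a2 = 20 lies in [20, 22] — satisfied.
2) 2a7 - 4a5 = 2(17) - 4(3) = 22, not 24 — violated.
3) a1 + a7 + a5 = 6 + 17 + 3 = 26, not 29 — violated.
4) a1 = 6 lies in [5, 7] — satisfied.
5) a2 = a6 = 20, not all different — violated.
6) 3 / 3 = 1, so 3 divides 3 — satisfied.
7) a8^2 + a7^2 = 7^2 + 17^2 = 49 + 289 = 338 — satisfied.
8) a5 = 3, a1 = 6; 3 ≤ 6 (want >) — violated.
9) a5 * a6 = 3 * 20 = 60 — satisfied.
10) a8 - a7 = 7 - 17 = -10 — satisfied.
11) |3 - 20| = 17 — satisfied.
12) a1 + a6 = 6 + 20 = 26; 26 < 28 — satisfied.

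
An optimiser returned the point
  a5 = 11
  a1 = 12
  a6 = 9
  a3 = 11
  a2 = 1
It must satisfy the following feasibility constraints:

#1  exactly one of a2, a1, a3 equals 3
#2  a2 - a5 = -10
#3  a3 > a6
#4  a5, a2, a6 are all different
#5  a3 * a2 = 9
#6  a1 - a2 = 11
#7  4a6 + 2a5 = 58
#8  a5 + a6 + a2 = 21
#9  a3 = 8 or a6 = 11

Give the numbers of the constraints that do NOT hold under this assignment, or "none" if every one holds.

#1 a2=1, a1=12, a3=11; 0 of them equal 3, not exactly one — does not hold.
#2 a2 - a5 = 1 - 11 = -10 — holds.
#3 a3 = 11, a6 = 9; 11 > 9 — holds.
#4 values 11, 1, 9 are pairwise distinct — holds.
#5 a3 * a2 = 11 * 1 = 11, not 9 — does not hold.
#6 a1 - a2 = 12 - 1 = 11 — holds.
#7 4a6 + 2a5 = 4(9) + 2(11) = 58 — holds.
#8 a5 + a6 + a2 = 11 + 9 + 1 = 21 — holds.
#9 a3 = 11 ≠ 8 and a6 = 9 ≠ 11; both disjuncts false — does not hold.

No — constraints 1, 5, 9 are not satisfied.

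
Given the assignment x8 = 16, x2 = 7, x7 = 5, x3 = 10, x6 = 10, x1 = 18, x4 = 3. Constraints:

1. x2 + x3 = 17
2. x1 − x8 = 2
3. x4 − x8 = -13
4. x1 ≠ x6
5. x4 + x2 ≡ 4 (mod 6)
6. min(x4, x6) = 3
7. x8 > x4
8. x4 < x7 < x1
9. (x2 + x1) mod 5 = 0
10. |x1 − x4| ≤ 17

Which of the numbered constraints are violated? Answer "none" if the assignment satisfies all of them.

No violations.

1. x2 + x3 = 7 + 10 = 17  true
2. x1 − x8 = 18 − 16 = 2  true
3. x4 − x8 = 3 − 16 = -13  true
4. x1 = 18, x6 = 10; distinct  true
5. x4 + x2 = 10; 10 mod 6 = 4  true
6. min(3, 10) = 3  true
7. x8 = 16, x4 = 3; 16 > 3  true
8. values 3 < 5 < 18  true
9. x2 + x1 = 25; 25 mod 5 = 0  true
10. |18 − 3| = 15; 15 ≤ 17  true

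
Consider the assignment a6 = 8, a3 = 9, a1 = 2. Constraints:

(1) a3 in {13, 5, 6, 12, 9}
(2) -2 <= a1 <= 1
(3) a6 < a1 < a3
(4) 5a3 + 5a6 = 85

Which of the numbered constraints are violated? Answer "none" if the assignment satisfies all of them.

(1) a3 = 9 is in {13, 5, 6, 12, 9}  true
(2) a1 = 2 is outside [-2, 1]  false
(3) values 8, 2, 9; a6 = 8 is not < a1 = 2  false
(4) 5a3 + 5a6 = 5(9) + 5(8) = 85  true

No — constraints 2 and 3 are not satisfied.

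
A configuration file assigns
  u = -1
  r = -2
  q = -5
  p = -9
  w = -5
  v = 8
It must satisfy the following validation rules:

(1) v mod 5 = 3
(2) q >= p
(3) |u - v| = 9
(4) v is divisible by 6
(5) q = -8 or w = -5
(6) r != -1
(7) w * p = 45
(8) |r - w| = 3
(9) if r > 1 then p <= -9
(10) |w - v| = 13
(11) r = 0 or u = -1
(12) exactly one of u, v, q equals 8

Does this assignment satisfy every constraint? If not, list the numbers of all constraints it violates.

Constraint 4 is violated.

(1) 8 mod 5 = 3  yes
(2) q = -5, p = -9; -5 ≥ -9  yes
(3) |-1 - 8| = 9  yes
(4) 8 = 6*1 + 2, so 6 does not divide 8  no
(5) q = -5 ≠ -8, but w = -5 = -5 (second disjunct)  yes
(6) r = -2, and -2 ≠ -1  yes
(7) w * p = -5 * (-9) = 45  yes
(8) |-2 - (-5)| = 3  yes
(9) r = -2, not > 1; antecedent false, conditional vacuously true  yes
(10) |-5 - 8| = 13  yes
(11) r = -2 ≠ 0, but u = -1 = -1 (second disjunct)  yes
(12) u=-1, v=8, q=-5; 1 of them equals 8  yes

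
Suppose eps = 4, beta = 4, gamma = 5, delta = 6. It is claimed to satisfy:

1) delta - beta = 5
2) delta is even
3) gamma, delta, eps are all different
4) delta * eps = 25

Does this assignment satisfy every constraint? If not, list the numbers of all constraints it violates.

1) delta - beta = 6 - 4 = 2, not 5 — violated.
2) delta = 6 is even — OK.
3) values 5, 6, 4 are pairwise distinct — OK.
4) delta * eps = 6 * 4 = 24, not 25 — violated.

Constraints 1, 4 are violated.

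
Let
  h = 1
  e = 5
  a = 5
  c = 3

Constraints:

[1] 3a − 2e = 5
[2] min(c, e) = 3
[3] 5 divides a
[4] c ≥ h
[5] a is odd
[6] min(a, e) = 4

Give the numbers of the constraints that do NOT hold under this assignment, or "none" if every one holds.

Violated: 6.

[1] 3a − 2e = 3(5) − 2(5) = 5  ✔
[2] min(3, 5) = 3  ✔
[3] 5 / 5 = 1, so 5 divides 5  ✔
[4] c = 3, h = 1; 3 ≥ 1  ✔
[5] a = 5 is odd  ✔
[6] min(5, 5) = 5, not 4  ✘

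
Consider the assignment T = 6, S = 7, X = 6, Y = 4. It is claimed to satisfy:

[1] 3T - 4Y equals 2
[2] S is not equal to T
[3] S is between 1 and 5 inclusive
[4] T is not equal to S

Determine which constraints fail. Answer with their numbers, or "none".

Constraint 3 does not hold.

[1] 3T - 4Y = 3(6) - 4(4) = 2 — satisfied.
[2] S = 7, T = 6; distinct — satisfied.
[3] S = 7 is outside [1, 5] — violated.
[4] T = 6, S = 7; distinct — satisfied.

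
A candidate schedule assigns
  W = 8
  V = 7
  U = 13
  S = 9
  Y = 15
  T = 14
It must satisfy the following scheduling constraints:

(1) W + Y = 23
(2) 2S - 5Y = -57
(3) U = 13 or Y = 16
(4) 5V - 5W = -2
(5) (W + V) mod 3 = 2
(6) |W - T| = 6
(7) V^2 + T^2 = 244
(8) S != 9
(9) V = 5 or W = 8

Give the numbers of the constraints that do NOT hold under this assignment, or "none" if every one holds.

(1) W + Y = 8 + 15 = 23  holds
(2) 2S - 5Y = 2(9) - 5(15) = -57  holds
(3) U = 13 = 13 (first disjunct)  holds
(4) 5V - 5W = 5(7) - 5(8) = -5, not -2  fails
(5) W + V = 15; 15 mod 3 = 0, not 2  fails
(6) |8 - 14| = 6  holds
(7) V^2 + T^2 = 7^2 + 14^2 = 49 + 196 = 245, not 244  fails
(8) S = 9, but 9 is required to differ  fails
(9) V = 7 ≠ 5, but W = 8 = 8 (second disjunct)  holds

Violated: 4, 5, 7, and 8.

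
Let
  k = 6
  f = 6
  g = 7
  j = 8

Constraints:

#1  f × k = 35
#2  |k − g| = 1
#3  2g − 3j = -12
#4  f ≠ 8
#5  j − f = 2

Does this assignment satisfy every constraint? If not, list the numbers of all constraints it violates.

#1 f × k = 6 × 6 = 36, not 35  FAIL
#2 |6 − 7| = 1  OK
#3 2g − 3j = 2(7) − 3(8) = -10, not -12  FAIL
#4 f = 6, and 6 ≠ 8  OK
#5 j − f = 8 − 6 = 2  OK

No — constraints 1 and 3 are not satisfied.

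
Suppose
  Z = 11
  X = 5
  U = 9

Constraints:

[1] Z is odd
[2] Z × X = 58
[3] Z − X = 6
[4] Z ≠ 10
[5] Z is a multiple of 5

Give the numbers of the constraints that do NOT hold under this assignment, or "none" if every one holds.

[1] Z = 11 is odd  ✔
[2] Z × X = 11 × 5 = 55, not 58  ✘
[3] Z − X = 11 − 5 = 6  ✔
[4] Z = 11, and 11 ≠ 10  ✔
[5] 11 = 5×2 + 1, so 5 does not divide 11  ✘

Constraints 2, 5 do not hold.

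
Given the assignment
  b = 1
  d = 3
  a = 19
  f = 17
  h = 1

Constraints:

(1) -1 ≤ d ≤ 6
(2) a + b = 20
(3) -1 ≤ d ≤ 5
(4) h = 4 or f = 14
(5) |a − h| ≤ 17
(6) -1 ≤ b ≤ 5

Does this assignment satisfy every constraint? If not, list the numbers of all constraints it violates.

The assignment fails constraints 4, 5.

(1) d = 3 lies in [-1, 6] — holds.
(2) a + b = 19 + 1 = 20 — holds.
(3) d = 3 lies in [-1, 5] — holds.
(4) h = 1 ≠ 4 and f = 17 ≠ 14; both disjuncts false — does not hold.
(5) |19 − 1| = 18; 18 > 17, exceeds bound 17 — does not hold.
(6) b = 1 lies in [-1, 5] — holds.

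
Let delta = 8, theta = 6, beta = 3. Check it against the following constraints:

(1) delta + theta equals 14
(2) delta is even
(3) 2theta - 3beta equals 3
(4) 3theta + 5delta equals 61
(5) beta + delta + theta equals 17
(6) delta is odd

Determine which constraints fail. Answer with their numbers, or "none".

(1) delta + theta = 8 + 6 = 14 — holds.
(2) delta = 8 is even — holds.
(3) 2theta - 3beta = 2(6) - 3(3) = 3 — holds.
(4) 3theta + 5delta = 3(6) + 5(8) = 58, not 61 — fails.
(5) beta + delta + theta = 3 + 8 + 6 = 17 — holds.
(6) delta = 8 is even — fails.

The assignment fails constraints 4, 6.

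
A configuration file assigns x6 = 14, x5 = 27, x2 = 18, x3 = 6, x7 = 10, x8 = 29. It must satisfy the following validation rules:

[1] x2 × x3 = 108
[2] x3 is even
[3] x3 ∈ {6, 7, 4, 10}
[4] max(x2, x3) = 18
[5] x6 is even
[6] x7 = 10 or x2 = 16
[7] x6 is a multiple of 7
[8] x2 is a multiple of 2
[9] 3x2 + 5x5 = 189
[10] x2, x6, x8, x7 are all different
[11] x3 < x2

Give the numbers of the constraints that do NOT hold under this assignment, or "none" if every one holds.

Yes — all constraints hold.

[1] x2 × x3 = 18 × 6 = 108 — satisfied.
[2] x3 = 6 is even — satisfied.
[3] x3 = 6 is in {6, 7, 4, 10} — satisfied.
[4] max(18, 6) = 18 — satisfied.
[5] x6 = 14 is even — satisfied.
[6] x7 = 10 = 10 (first disjunct) — satisfied.
[7] 14 / 7 = 2, so 7 divides 14 — satisfied.
[8] 18 / 2 = 9, so 2 divides 18 — satisfied.
[9] 3x2 + 5x5 = 3(18) + 5(27) = 189 — satisfied.
[10] values 18, 14, 29, 10 are pairwise distinct — satisfied.
[11] x3 = 6, x2 = 18; 6 < 18 — satisfied.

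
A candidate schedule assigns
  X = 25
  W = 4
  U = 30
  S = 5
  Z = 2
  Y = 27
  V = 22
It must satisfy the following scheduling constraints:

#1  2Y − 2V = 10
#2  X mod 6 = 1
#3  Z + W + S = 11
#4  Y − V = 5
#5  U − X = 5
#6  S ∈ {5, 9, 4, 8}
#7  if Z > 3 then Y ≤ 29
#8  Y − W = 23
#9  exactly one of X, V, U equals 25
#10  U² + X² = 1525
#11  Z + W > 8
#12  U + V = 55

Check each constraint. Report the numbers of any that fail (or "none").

#1 2Y − 2V = 2(27) − 2(22) = 10  holds
#2 25 mod 6 = 1  holds
#3 Z + W + S = 2 + 4 + 5 = 11  holds
#4 Y − V = 27 − 22 = 5  holds
#5 U − X = 30 − 25 = 5  holds
#6 S = 5 is in {5, 9, 4, 8}  holds
#7 Z = 2, not > 3; antecedent false, conditional vacuously true  holds
#8 Y − W = 27 − 4 = 23  holds
#9 X=25, V=22, U=30; 1 of them equals 25  holds
#10 U² + X² = 30² + 25² = 900 + 625 = 1525  holds
#11 Z + W = 2 + 4 = 6; 6 ≤ 8, bound 8 not met  fails
#12 U + V = 30 + 22 = 52, not 55  fails

Constraints 11 and 12 do not hold.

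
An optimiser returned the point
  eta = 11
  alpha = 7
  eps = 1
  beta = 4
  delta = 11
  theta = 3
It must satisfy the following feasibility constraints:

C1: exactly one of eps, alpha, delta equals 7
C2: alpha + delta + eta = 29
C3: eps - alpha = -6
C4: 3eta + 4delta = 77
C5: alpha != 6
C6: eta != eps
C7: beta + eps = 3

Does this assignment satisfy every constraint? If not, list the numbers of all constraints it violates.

C1: eps=1, alpha=7, delta=11; 1 of them equals 7  holds
C2: alpha + delta + eta = 7 + 11 + 11 = 29  holds
C3: eps - alpha = 1 - 7 = -6  holds
C4: 3eta + 4delta = 3(11) + 4(11) = 77  holds
C5: alpha = 7, and 7 ≠ 6  holds
C6: eta = 11, eps = 1; distinct  holds
C7: beta + eps = 4 + 1 = 5, not 3  fails

Constraint 7 is violated.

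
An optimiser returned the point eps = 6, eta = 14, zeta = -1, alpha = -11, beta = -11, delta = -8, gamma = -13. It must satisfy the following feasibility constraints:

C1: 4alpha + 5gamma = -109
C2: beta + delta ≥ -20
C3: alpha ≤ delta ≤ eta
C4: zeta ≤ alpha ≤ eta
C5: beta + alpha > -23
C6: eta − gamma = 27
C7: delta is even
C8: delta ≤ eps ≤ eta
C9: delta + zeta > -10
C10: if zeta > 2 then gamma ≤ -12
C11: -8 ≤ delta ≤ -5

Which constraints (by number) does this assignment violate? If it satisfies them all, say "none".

C1: 4alpha + 5gamma = 4(-11) + 5(-13) = -109  true
C2: beta + delta = -11 + (-8) = -19; -19 ≥ -20  true
C3: values -11 ≤ -8 ≤ 14  true
C4: values -1, -11, 14; zeta = -1 is not ≤ alpha = -11  false
C5: beta + alpha = -11 + (-11) = -22; -22 > -23  true
C6: eta − gamma = 14 − (-13) = 27  true
C7: delta = -8 is even  true
C8: values -8 ≤ 6 ≤ 14  true
C9: delta + zeta = -8 + (-1) = -9; -9 > -10  true
C10: zeta = -1, not > 2; antecedent false, conditional vacuously true  true
C11: delta = -8 lies in [-8, -5]  true

The assignment fails constraint 4.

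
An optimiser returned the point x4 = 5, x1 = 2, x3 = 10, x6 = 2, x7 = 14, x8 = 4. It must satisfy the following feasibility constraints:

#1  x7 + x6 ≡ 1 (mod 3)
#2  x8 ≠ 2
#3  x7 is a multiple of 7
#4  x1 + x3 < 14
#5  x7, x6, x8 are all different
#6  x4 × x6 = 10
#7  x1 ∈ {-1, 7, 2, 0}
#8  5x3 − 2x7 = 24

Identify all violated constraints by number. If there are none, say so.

Violated: 8.

#1 x7 + x6 = 16; 16 mod 3 = 1  ✔
#2 x8 = 4, and 4 ≠ 2  ✔
#3 14 / 7 = 2, so 7 divides 14  ✔
#4 x1 + x3 = 2 + 10 = 12; 12 < 14  ✔
#5 values 14, 2, 4 are pairwise distinct  ✔
#6 x4 × x6 = 5 × 2 = 10  ✔
#7 x1 = 2 is in {-1, 7, 2, 0}  ✔
#8 5x3 − 2x7 = 5(10) − 2(14) = 22, not 24  ✘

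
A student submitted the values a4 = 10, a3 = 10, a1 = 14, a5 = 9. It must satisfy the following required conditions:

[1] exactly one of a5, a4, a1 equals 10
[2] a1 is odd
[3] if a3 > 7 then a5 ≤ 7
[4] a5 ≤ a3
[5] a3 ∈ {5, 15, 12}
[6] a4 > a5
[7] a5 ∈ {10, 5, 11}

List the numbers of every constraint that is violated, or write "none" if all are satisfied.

[1] a5=9, a4=10, a1=14; 1 of them equals 10 — holds.
[2] a1 = 14 is even — does not hold.
[3] a3 = 10 > 7, so we need a5 ≤ 7; but a5 = 9 > 7 — does not hold.
[4] a5 = 9, a3 = 10; 9 ≤ 10 — holds.
[5] a3 = 10 is not in {5, 15, 12} — does not hold.
[6] a4 = 10, a5 = 9; 10 > 9 — holds.
[7] a5 = 9 is not in {10, 5, 11} — does not hold.

Constraints 2, 3, 5, and 7 are violated.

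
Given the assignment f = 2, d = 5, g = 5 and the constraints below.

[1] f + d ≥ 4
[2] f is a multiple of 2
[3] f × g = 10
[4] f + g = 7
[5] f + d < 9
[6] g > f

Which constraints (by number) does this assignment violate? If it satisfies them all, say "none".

Yes — all constraints hold.

[1] f + d = 2 + 5 = 7; 7 ≥ 4  yes
[2] 2 / 2 = 1, so 2 divides 2  yes
[3] f × g = 2 × 5 = 10  yes
[4] f + g = 2 + 5 = 7  yes
[5] f + d = 2 + 5 = 7; 7 < 9  yes
[6] g = 5, f = 2; 5 > 2  yes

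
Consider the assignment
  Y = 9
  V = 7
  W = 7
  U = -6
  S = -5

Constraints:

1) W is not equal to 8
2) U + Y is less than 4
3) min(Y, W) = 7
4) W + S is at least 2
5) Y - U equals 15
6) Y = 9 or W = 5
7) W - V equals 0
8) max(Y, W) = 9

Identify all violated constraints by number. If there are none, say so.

1) W = 7, and 7 ≠ 8  ✔
2) U + Y = -6 + 9 = 3; 3 < 4  ✔
3) min(9, 7) = 7  ✔
4) W + S = 7 + (-5) = 2; 2 ≥ 2  ✔
5) Y - U = 9 - (-6) = 15  ✔
6) Y = 9 = 9 (first disjunct)  ✔
7) W - V = 7 - 7 = 0  ✔
8) max(9, 7) = 9  ✔

Yes — all constraints hold.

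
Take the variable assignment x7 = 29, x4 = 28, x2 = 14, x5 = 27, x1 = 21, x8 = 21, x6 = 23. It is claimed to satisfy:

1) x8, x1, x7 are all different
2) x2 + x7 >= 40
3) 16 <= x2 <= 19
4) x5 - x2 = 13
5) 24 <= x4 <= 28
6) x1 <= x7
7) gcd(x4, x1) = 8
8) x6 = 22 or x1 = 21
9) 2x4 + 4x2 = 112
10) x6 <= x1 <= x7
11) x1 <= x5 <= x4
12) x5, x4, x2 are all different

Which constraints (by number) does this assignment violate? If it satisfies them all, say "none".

Constraints 1, 3, 7, 10 are violated.

1) x8 = x1 = 21, not all different  no
2) x2 + x7 = 14 + 29 = 43; 43 ≥ 40  yes
3) x2 = 14 is outside [16, 19]  no
4) x5 - x2 = 27 - 14 = 13  yes
5) x4 = 28 lies in [24, 28]  yes
6) x1 = 21, x7 = 29; 21 ≤ 29  yes
7) gcd(28, 21) = 7, not 8  no
8) x6 = 23 ≠ 22, but x1 = 21 = 21 (second disjunct)  yes
9) 2x4 + 4x2 = 2(28) + 4(14) = 112  yes
10) values 23, 21, 29; x6 = 23 is not <= x1 = 21  no
11) values 21 <= 27 <= 28  yes
12) values 27, 28, 14 are pairwise distinct  yes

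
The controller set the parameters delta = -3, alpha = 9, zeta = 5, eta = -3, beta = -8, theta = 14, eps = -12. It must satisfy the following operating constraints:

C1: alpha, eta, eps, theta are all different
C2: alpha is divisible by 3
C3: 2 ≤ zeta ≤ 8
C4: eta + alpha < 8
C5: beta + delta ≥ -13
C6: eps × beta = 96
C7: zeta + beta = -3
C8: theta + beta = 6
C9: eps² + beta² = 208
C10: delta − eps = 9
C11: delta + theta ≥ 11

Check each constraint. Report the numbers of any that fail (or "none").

The assignment satisfies every constraint.

C1: values 9, -3, -12, 14 are pairwise distinct  true
C2: 9 / 3 = 3, so 3 divides 9  true
C3: zeta = 5 lies in [2, 8]  true
C4: eta + alpha = -3 + 9 = 6; 6 < 8  true
C5: beta + delta = -8 + (-3) = -11; -11 ≥ -13  true
C6: eps × beta = -12 × (-8) = 96  true
C7: zeta + beta = 5 + (-8) = -3  true
C8: theta + beta = 14 + (-8) = 6  true
C9: eps² + beta² = (-12)² + (-8)² = 144 + 64 = 208  true
C10: delta − eps = -3 − (-12) = 9  true
C11: delta + theta = -3 + 14 = 11; 11 ≥ 11  true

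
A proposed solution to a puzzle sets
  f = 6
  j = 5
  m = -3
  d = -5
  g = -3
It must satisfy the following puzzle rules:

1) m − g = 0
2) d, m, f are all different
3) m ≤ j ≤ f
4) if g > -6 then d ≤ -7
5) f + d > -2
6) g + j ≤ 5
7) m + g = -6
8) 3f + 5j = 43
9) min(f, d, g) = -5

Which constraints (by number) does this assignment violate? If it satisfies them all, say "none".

Violated: 4.

1) m − g = -3 − (-3) = 0  OK
2) values -5, -3, 6 are pairwise distinct  OK
3) values -3 ≤ 5 ≤ 6  OK
4) g = -3 > -6, so we need d ≤ -7; but d = -5 > -7  FAIL
5) f + d = 6 + (-5) = 1; 1 > -2  OK
6) g + j = -3 + 5 = 2; 2 ≤ 5  OK
7) m + g = -3 + (-3) = -6  OK
8) 3f + 5j = 3(6) + 5(5) = 43  OK
9) min(6, -5, -3) = -5  OK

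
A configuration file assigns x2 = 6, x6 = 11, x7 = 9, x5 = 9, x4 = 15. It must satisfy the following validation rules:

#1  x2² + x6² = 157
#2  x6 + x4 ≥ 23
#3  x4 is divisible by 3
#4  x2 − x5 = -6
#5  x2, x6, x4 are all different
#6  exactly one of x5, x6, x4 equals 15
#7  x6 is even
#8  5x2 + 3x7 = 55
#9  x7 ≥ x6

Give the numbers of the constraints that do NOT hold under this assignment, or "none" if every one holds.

Violated: 4, 7, 8, 9.

#1 x2² + x6² = 6² + 11² = 36 + 121 = 157 — holds.
#2 x6 + x4 = 11 + 15 = 26; 26 ≥ 23 — holds.
#3 15 / 3 = 5, so 3 divides 15 — holds.
#4 x2 − x5 = 6 − 9 = -3, not -6 — does not hold.
#5 values 6, 11, 15 are pairwise distinct — holds.
#6 x5=9, x6=11, x4=15; 1 of them equals 15 — holds.
#7 x6 = 11 is odd — does not hold.
#8 5x2 + 3x7 = 5(6) + 3(9) = 57, not 55 — does not hold.
#9 x7 = 9, x6 = 11; 9 < 11 (want ≥) — does not hold.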